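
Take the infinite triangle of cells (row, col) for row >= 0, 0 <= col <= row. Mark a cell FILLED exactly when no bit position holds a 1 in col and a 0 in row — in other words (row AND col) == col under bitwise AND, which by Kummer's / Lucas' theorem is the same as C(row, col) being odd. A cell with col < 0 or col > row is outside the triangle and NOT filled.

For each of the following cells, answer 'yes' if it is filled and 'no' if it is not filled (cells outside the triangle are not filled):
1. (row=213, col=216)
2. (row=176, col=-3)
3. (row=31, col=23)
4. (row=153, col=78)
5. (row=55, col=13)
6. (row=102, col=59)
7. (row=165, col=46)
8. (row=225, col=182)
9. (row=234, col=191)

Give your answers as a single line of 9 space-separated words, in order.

Answer: no no yes no no no no no no

Derivation:
(213,216): col outside [0, 213] -> not filled
(176,-3): col outside [0, 176] -> not filled
(31,23): row=0b11111, col=0b10111, row AND col = 0b10111 = 23; 23 == 23 -> filled
(153,78): row=0b10011001, col=0b1001110, row AND col = 0b1000 = 8; 8 != 78 -> empty
(55,13): row=0b110111, col=0b1101, row AND col = 0b101 = 5; 5 != 13 -> empty
(102,59): row=0b1100110, col=0b111011, row AND col = 0b100010 = 34; 34 != 59 -> empty
(165,46): row=0b10100101, col=0b101110, row AND col = 0b100100 = 36; 36 != 46 -> empty
(225,182): row=0b11100001, col=0b10110110, row AND col = 0b10100000 = 160; 160 != 182 -> empty
(234,191): row=0b11101010, col=0b10111111, row AND col = 0b10101010 = 170; 170 != 191 -> empty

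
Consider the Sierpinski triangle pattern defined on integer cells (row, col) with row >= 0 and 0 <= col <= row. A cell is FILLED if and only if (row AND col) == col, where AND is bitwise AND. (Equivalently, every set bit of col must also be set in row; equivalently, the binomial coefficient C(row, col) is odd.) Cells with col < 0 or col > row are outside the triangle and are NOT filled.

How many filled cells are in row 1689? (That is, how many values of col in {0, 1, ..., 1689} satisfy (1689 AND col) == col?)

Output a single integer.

Answer: 64

Derivation:
1689 in binary = 11010011001
popcount(1689) = number of 1-bits in 11010011001 = 6
A col c satisfies (1689 AND c) == c iff every set bit of c is also set in 1689; each of the 6 set bits of 1689 can independently be on or off in c.
count = 2^6 = 64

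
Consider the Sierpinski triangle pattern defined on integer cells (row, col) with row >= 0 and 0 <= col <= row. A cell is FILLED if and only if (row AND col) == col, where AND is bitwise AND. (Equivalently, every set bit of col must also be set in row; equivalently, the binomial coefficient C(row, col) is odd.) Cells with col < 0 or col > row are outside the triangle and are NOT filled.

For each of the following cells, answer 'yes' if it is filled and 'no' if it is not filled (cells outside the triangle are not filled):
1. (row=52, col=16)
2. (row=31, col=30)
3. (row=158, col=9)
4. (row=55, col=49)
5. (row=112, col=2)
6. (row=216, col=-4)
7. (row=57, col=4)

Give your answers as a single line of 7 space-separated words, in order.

Answer: yes yes no yes no no no

Derivation:
(52,16): row=0b110100, col=0b10000, row AND col = 0b10000 = 16; 16 == 16 -> filled
(31,30): row=0b11111, col=0b11110, row AND col = 0b11110 = 30; 30 == 30 -> filled
(158,9): row=0b10011110, col=0b1001, row AND col = 0b1000 = 8; 8 != 9 -> empty
(55,49): row=0b110111, col=0b110001, row AND col = 0b110001 = 49; 49 == 49 -> filled
(112,2): row=0b1110000, col=0b10, row AND col = 0b0 = 0; 0 != 2 -> empty
(216,-4): col outside [0, 216] -> not filled
(57,4): row=0b111001, col=0b100, row AND col = 0b0 = 0; 0 != 4 -> empty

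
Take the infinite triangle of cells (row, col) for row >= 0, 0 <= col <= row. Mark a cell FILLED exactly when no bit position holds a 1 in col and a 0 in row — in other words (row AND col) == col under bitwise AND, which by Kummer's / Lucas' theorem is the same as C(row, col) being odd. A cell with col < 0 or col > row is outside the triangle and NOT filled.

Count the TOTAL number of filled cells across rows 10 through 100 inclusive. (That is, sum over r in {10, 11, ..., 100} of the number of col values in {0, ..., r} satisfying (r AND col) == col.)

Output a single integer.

Answer: 1226

Derivation:
r10=1010 pc2: +4 =4
r11=1011 pc3: +8 =12
r12=1100 pc2: +4 =16
r13=1101 pc3: +8 =24
r14=1110 pc3: +8 =32
r15=1111 pc4: +16 =48
r16=10000 pc1: +2 =50
r17=10001 pc2: +4 =54
r18=10010 pc2: +4 =58
r19=10011 pc3: +8 =66
r20=10100 pc2: +4 =70
r21=10101 pc3: +8 =78
r22=10110 pc3: +8 =86
r23=10111 pc4: +16 =102
r24=11000 pc2: +4 =106
r25=11001 pc3: +8 =114
r26=11010 pc3: +8 =122
r27=11011 pc4: +16 =138
r28=11100 pc3: +8 =146
r29=11101 pc4: +16 =162
r30=11110 pc4: +16 =178
r31=11111 pc5: +32 =210
r32=100000 pc1: +2 =212
r33=100001 pc2: +4 =216
r34=100010 pc2: +4 =220
r35=100011 pc3: +8 =228
r36=100100 pc2: +4 =232
r37=100101 pc3: +8 =240
r38=100110 pc3: +8 =248
r39=100111 pc4: +16 =264
r40=101000 pc2: +4 =268
r41=101001 pc3: +8 =276
r42=101010 pc3: +8 =284
r43=101011 pc4: +16 =300
r44=101100 pc3: +8 =308
r45=101101 pc4: +16 =324
r46=101110 pc4: +16 =340
r47=101111 pc5: +32 =372
r48=110000 pc2: +4 =376
r49=110001 pc3: +8 =384
r50=110010 pc3: +8 =392
r51=110011 pc4: +16 =408
r52=110100 pc3: +8 =416
r53=110101 pc4: +16 =432
r54=110110 pc4: +16 =448
r55=110111 pc5: +32 =480
r56=111000 pc3: +8 =488
r57=111001 pc4: +16 =504
r58=111010 pc4: +16 =520
r59=111011 pc5: +32 =552
r60=111100 pc4: +16 =568
r61=111101 pc5: +32 =600
r62=111110 pc5: +32 =632
r63=111111 pc6: +64 =696
r64=1000000 pc1: +2 =698
r65=1000001 pc2: +4 =702
r66=1000010 pc2: +4 =706
r67=1000011 pc3: +8 =714
r68=1000100 pc2: +4 =718
r69=1000101 pc3: +8 =726
r70=1000110 pc3: +8 =734
r71=1000111 pc4: +16 =750
r72=1001000 pc2: +4 =754
r73=1001001 pc3: +8 =762
r74=1001010 pc3: +8 =770
r75=1001011 pc4: +16 =786
r76=1001100 pc3: +8 =794
r77=1001101 pc4: +16 =810
r78=1001110 pc4: +16 =826
r79=1001111 pc5: +32 =858
r80=1010000 pc2: +4 =862
r81=1010001 pc3: +8 =870
r82=1010010 pc3: +8 =878
r83=1010011 pc4: +16 =894
r84=1010100 pc3: +8 =902
r85=1010101 pc4: +16 =918
r86=1010110 pc4: +16 =934
r87=1010111 pc5: +32 =966
r88=1011000 pc3: +8 =974
r89=1011001 pc4: +16 =990
r90=1011010 pc4: +16 =1006
r91=1011011 pc5: +32 =1038
r92=1011100 pc4: +16 =1054
r93=1011101 pc5: +32 =1086
r94=1011110 pc5: +32 =1118
r95=1011111 pc6: +64 =1182
r96=1100000 pc2: +4 =1186
r97=1100001 pc3: +8 =1194
r98=1100010 pc3: +8 =1202
r99=1100011 pc4: +16 =1218
r100=1100100 pc3: +8 =1226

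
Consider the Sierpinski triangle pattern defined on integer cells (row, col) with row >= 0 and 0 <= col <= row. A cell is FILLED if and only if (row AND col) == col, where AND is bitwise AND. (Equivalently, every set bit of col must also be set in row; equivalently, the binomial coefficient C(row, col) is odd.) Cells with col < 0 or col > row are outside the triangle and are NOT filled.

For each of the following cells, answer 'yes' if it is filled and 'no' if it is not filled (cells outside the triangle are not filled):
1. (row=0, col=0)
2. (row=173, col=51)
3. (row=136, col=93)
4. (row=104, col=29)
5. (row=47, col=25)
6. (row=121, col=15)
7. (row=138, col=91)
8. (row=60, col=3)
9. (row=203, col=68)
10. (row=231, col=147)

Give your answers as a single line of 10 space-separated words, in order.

(0,0): row=0b0, col=0b0, row AND col = 0b0 = 0; 0 == 0 -> filled
(173,51): row=0b10101101, col=0b110011, row AND col = 0b100001 = 33; 33 != 51 -> empty
(136,93): row=0b10001000, col=0b1011101, row AND col = 0b1000 = 8; 8 != 93 -> empty
(104,29): row=0b1101000, col=0b11101, row AND col = 0b1000 = 8; 8 != 29 -> empty
(47,25): row=0b101111, col=0b11001, row AND col = 0b1001 = 9; 9 != 25 -> empty
(121,15): row=0b1111001, col=0b1111, row AND col = 0b1001 = 9; 9 != 15 -> empty
(138,91): row=0b10001010, col=0b1011011, row AND col = 0b1010 = 10; 10 != 91 -> empty
(60,3): row=0b111100, col=0b11, row AND col = 0b0 = 0; 0 != 3 -> empty
(203,68): row=0b11001011, col=0b1000100, row AND col = 0b1000000 = 64; 64 != 68 -> empty
(231,147): row=0b11100111, col=0b10010011, row AND col = 0b10000011 = 131; 131 != 147 -> empty

Answer: yes no no no no no no no no no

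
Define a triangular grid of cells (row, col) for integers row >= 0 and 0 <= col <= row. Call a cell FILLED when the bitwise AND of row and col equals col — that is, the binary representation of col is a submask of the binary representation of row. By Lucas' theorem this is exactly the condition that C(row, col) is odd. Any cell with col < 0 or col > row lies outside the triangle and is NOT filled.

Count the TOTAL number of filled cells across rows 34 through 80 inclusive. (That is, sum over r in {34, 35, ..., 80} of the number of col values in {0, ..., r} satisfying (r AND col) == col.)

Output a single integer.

Answer: 646

Derivation:
r34=100010 pc2: +4 =4
r35=100011 pc3: +8 =12
r36=100100 pc2: +4 =16
r37=100101 pc3: +8 =24
r38=100110 pc3: +8 =32
r39=100111 pc4: +16 =48
r40=101000 pc2: +4 =52
r41=101001 pc3: +8 =60
r42=101010 pc3: +8 =68
r43=101011 pc4: +16 =84
r44=101100 pc3: +8 =92
r45=101101 pc4: +16 =108
r46=101110 pc4: +16 =124
r47=101111 pc5: +32 =156
r48=110000 pc2: +4 =160
r49=110001 pc3: +8 =168
r50=110010 pc3: +8 =176
r51=110011 pc4: +16 =192
r52=110100 pc3: +8 =200
r53=110101 pc4: +16 =216
r54=110110 pc4: +16 =232
r55=110111 pc5: +32 =264
r56=111000 pc3: +8 =272
r57=111001 pc4: +16 =288
r58=111010 pc4: +16 =304
r59=111011 pc5: +32 =336
r60=111100 pc4: +16 =352
r61=111101 pc5: +32 =384
r62=111110 pc5: +32 =416
r63=111111 pc6: +64 =480
r64=1000000 pc1: +2 =482
r65=1000001 pc2: +4 =486
r66=1000010 pc2: +4 =490
r67=1000011 pc3: +8 =498
r68=1000100 pc2: +4 =502
r69=1000101 pc3: +8 =510
r70=1000110 pc3: +8 =518
r71=1000111 pc4: +16 =534
r72=1001000 pc2: +4 =538
r73=1001001 pc3: +8 =546
r74=1001010 pc3: +8 =554
r75=1001011 pc4: +16 =570
r76=1001100 pc3: +8 =578
r77=1001101 pc4: +16 =594
r78=1001110 pc4: +16 =610
r79=1001111 pc5: +32 =642
r80=1010000 pc2: +4 =646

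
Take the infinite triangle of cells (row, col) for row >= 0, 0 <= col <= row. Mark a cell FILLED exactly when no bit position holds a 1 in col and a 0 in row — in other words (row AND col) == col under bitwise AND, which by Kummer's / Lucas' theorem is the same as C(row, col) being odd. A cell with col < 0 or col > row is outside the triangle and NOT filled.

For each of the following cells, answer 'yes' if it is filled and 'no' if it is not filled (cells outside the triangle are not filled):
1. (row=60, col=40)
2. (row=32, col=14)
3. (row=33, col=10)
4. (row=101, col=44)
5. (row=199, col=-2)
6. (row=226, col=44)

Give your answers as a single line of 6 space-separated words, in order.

(60,40): row=0b111100, col=0b101000, row AND col = 0b101000 = 40; 40 == 40 -> filled
(32,14): row=0b100000, col=0b1110, row AND col = 0b0 = 0; 0 != 14 -> empty
(33,10): row=0b100001, col=0b1010, row AND col = 0b0 = 0; 0 != 10 -> empty
(101,44): row=0b1100101, col=0b101100, row AND col = 0b100100 = 36; 36 != 44 -> empty
(199,-2): col outside [0, 199] -> not filled
(226,44): row=0b11100010, col=0b101100, row AND col = 0b100000 = 32; 32 != 44 -> empty

Answer: yes no no no no no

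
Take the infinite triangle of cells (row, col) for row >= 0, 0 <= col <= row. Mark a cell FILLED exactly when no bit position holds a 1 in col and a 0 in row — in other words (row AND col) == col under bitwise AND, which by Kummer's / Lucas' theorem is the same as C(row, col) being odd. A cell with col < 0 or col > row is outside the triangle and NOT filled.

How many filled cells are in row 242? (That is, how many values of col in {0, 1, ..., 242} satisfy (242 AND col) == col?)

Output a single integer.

242 in binary = 11110010
popcount(242) = number of 1-bits in 11110010 = 5
A col c satisfies (242 AND c) == c iff every set bit of c is also set in 242; each of the 5 set bits of 242 can independently be on or off in c.
count = 2^5 = 32

Answer: 32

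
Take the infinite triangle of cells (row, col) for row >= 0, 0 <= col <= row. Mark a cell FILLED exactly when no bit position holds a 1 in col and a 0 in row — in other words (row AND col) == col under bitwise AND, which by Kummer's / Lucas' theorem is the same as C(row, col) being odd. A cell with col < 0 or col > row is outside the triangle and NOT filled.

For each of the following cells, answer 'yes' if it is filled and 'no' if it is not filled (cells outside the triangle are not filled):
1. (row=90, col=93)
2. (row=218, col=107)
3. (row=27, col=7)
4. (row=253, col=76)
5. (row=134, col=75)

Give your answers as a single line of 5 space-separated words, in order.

(90,93): col outside [0, 90] -> not filled
(218,107): row=0b11011010, col=0b1101011, row AND col = 0b1001010 = 74; 74 != 107 -> empty
(27,7): row=0b11011, col=0b111, row AND col = 0b11 = 3; 3 != 7 -> empty
(253,76): row=0b11111101, col=0b1001100, row AND col = 0b1001100 = 76; 76 == 76 -> filled
(134,75): row=0b10000110, col=0b1001011, row AND col = 0b10 = 2; 2 != 75 -> empty

Answer: no no no yes no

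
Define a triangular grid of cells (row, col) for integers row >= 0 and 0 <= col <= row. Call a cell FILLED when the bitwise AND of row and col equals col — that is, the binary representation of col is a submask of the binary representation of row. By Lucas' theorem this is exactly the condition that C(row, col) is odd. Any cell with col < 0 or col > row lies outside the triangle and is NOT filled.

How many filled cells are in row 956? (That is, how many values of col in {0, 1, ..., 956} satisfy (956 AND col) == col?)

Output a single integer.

Answer: 128

Derivation:
956 in binary = 1110111100
popcount(956) = number of 1-bits in 1110111100 = 7
A col c satisfies (956 AND c) == c iff every set bit of c is also set in 956; each of the 7 set bits of 956 can independently be on or off in c.
count = 2^7 = 128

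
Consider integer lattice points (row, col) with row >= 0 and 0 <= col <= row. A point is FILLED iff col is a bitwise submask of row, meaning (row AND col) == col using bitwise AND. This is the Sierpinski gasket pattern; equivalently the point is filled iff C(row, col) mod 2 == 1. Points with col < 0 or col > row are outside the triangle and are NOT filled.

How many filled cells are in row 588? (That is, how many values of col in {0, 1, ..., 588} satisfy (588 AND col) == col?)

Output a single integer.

588 in binary = 1001001100
popcount(588) = number of 1-bits in 1001001100 = 4
A col c satisfies (588 AND c) == c iff every set bit of c is also set in 588; each of the 4 set bits of 588 can independently be on or off in c.
count = 2^4 = 16

Answer: 16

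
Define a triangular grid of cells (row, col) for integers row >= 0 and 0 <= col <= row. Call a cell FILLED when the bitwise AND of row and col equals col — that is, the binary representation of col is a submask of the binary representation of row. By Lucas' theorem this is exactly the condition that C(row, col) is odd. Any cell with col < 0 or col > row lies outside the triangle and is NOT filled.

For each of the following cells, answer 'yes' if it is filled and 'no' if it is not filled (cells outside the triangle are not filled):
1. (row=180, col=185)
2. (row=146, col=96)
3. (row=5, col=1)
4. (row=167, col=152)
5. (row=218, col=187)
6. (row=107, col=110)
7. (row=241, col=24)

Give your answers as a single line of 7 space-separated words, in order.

(180,185): col outside [0, 180] -> not filled
(146,96): row=0b10010010, col=0b1100000, row AND col = 0b0 = 0; 0 != 96 -> empty
(5,1): row=0b101, col=0b1, row AND col = 0b1 = 1; 1 == 1 -> filled
(167,152): row=0b10100111, col=0b10011000, row AND col = 0b10000000 = 128; 128 != 152 -> empty
(218,187): row=0b11011010, col=0b10111011, row AND col = 0b10011010 = 154; 154 != 187 -> empty
(107,110): col outside [0, 107] -> not filled
(241,24): row=0b11110001, col=0b11000, row AND col = 0b10000 = 16; 16 != 24 -> empty

Answer: no no yes no no no no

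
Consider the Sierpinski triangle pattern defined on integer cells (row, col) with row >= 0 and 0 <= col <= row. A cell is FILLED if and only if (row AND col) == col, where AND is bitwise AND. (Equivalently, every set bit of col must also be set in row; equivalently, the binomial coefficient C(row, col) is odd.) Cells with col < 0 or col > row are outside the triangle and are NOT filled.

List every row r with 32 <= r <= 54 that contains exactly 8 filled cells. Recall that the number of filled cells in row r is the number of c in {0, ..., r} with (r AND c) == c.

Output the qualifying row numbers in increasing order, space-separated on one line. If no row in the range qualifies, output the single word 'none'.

Answer: 35 37 38 41 42 44 49 50 52

Derivation:
Row r has 2^popcount(r) filled cells, so we need popcount(r) = log2(8) = 3.
Scan r = 32..54 and keep those with exactly 3 one-bits:
r=32=100000 popcount=1 -> skip
r=33=100001 popcount=2 -> skip
r=34=100010 popcount=2 -> skip
r=35=100011 popcount=3 -> KEEP
r=36=100100 popcount=2 -> skip
r=37=100101 popcount=3 -> KEEP
r=38=100110 popcount=3 -> KEEP
r=39=100111 popcount=4 -> skip
r=40=101000 popcount=2 -> skip
r=41=101001 popcount=3 -> KEEP
r=42=101010 popcount=3 -> KEEP
r=43=101011 popcount=4 -> skip
r=44=101100 popcount=3 -> KEEP
r=45=101101 popcount=4 -> skip
r=46=101110 popcount=4 -> skip
r=47=101111 popcount=5 -> skip
r=48=110000 popcount=2 -> skip
r=49=110001 popcount=3 -> KEEP
r=50=110010 popcount=3 -> KEEP
r=51=110011 popcount=4 -> skip
r=52=110100 popcount=3 -> KEEP
r=53=110101 popcount=4 -> skip
r=54=110110 popcount=4 -> skip
Kept rows: 35 37 38 41 42 44 49 50 52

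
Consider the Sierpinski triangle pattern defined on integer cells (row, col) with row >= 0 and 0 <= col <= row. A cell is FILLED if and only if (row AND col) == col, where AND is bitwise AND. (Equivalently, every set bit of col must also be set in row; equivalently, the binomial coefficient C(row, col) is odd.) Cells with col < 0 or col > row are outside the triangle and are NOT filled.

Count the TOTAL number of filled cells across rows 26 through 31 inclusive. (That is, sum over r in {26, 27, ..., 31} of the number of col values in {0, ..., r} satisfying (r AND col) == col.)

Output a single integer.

r26=11010 pc3: +8 =8
r27=11011 pc4: +16 =24
r28=11100 pc3: +8 =32
r29=11101 pc4: +16 =48
r30=11110 pc4: +16 =64
r31=11111 pc5: +32 =96

Answer: 96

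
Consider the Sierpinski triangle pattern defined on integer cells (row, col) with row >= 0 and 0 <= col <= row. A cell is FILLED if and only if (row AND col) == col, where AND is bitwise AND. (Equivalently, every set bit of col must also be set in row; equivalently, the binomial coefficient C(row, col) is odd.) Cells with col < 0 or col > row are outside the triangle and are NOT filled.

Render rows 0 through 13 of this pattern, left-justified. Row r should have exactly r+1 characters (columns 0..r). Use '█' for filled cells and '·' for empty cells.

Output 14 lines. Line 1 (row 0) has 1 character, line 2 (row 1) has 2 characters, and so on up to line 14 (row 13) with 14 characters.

Answer: █
██
█·█
████
█···█
██··██
█·█·█·█
████████
█·······█
██······██
█·█·····█·█
████····████
█···█···█···█
██··██··██··██

Derivation:
r0=0: █
r1=1: ██
r2=10: █·█
r3=11: ████
r4=100: █···█
r5=101: ██··██
r6=110: █·█·█·█
r7=111: ████████
r8=1000: █·······█
r9=1001: ██······██
r10=1010: █·█·····█·█
r11=1011: ████····████
r12=1100: █···█···█···█
r13=1101: ██··██··██··██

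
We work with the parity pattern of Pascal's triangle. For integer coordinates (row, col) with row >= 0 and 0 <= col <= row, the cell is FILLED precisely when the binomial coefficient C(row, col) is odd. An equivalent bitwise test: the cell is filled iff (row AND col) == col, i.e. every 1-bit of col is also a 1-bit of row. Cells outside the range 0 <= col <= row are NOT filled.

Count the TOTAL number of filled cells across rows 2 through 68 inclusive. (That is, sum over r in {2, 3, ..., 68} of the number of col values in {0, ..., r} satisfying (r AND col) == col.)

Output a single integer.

Answer: 748

Derivation:
r2=10 pc1: +2 =2
r3=11 pc2: +4 =6
r4=100 pc1: +2 =8
r5=101 pc2: +4 =12
r6=110 pc2: +4 =16
r7=111 pc3: +8 =24
r8=1000 pc1: +2 =26
r9=1001 pc2: +4 =30
r10=1010 pc2: +4 =34
r11=1011 pc3: +8 =42
r12=1100 pc2: +4 =46
r13=1101 pc3: +8 =54
r14=1110 pc3: +8 =62
r15=1111 pc4: +16 =78
r16=10000 pc1: +2 =80
r17=10001 pc2: +4 =84
r18=10010 pc2: +4 =88
r19=10011 pc3: +8 =96
r20=10100 pc2: +4 =100
r21=10101 pc3: +8 =108
r22=10110 pc3: +8 =116
r23=10111 pc4: +16 =132
r24=11000 pc2: +4 =136
r25=11001 pc3: +8 =144
r26=11010 pc3: +8 =152
r27=11011 pc4: +16 =168
r28=11100 pc3: +8 =176
r29=11101 pc4: +16 =192
r30=11110 pc4: +16 =208
r31=11111 pc5: +32 =240
r32=100000 pc1: +2 =242
r33=100001 pc2: +4 =246
r34=100010 pc2: +4 =250
r35=100011 pc3: +8 =258
r36=100100 pc2: +4 =262
r37=100101 pc3: +8 =270
r38=100110 pc3: +8 =278
r39=100111 pc4: +16 =294
r40=101000 pc2: +4 =298
r41=101001 pc3: +8 =306
r42=101010 pc3: +8 =314
r43=101011 pc4: +16 =330
r44=101100 pc3: +8 =338
r45=101101 pc4: +16 =354
r46=101110 pc4: +16 =370
r47=101111 pc5: +32 =402
r48=110000 pc2: +4 =406
r49=110001 pc3: +8 =414
r50=110010 pc3: +8 =422
r51=110011 pc4: +16 =438
r52=110100 pc3: +8 =446
r53=110101 pc4: +16 =462
r54=110110 pc4: +16 =478
r55=110111 pc5: +32 =510
r56=111000 pc3: +8 =518
r57=111001 pc4: +16 =534
r58=111010 pc4: +16 =550
r59=111011 pc5: +32 =582
r60=111100 pc4: +16 =598
r61=111101 pc5: +32 =630
r62=111110 pc5: +32 =662
r63=111111 pc6: +64 =726
r64=1000000 pc1: +2 =728
r65=1000001 pc2: +4 =732
r66=1000010 pc2: +4 =736
r67=1000011 pc3: +8 =744
r68=1000100 pc2: +4 =748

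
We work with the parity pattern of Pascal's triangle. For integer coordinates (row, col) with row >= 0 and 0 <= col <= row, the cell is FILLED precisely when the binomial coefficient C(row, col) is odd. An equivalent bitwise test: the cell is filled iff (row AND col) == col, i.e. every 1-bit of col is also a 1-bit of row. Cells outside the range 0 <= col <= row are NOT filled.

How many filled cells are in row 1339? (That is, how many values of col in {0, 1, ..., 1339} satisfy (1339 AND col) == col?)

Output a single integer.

Answer: 128

Derivation:
1339 in binary = 10100111011
popcount(1339) = number of 1-bits in 10100111011 = 7
A col c satisfies (1339 AND c) == c iff every set bit of c is also set in 1339; each of the 7 set bits of 1339 can independently be on or off in c.
count = 2^7 = 128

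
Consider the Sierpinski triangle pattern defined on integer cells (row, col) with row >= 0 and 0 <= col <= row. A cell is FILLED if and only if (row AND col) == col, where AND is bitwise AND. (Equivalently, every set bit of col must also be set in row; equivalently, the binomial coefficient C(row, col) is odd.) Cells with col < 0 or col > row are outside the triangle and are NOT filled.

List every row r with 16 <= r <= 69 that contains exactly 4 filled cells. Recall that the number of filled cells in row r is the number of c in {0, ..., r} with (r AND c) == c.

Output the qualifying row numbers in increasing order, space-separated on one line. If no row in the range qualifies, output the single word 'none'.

Row r has 2^popcount(r) filled cells, so we need popcount(r) = log2(4) = 2.
Scan r = 16..69 and keep those with exactly 2 one-bits:
r=16=10000 popcount=1 -> skip
r=17=10001 popcount=2 -> KEEP
r=18=10010 popcount=2 -> KEEP
r=19=10011 popcount=3 -> skip
r=20=10100 popcount=2 -> KEEP
r=21=10101 popcount=3 -> skip
r=22=10110 popcount=3 -> skip
r=23=10111 popcount=4 -> skip
r=24=11000 popcount=2 -> KEEP
r=25=11001 popcount=3 -> skip
r=26=11010 popcount=3 -> skip
r=27=11011 popcount=4 -> skip
r=28=11100 popcount=3 -> skip
r=29=11101 popcount=4 -> skip
r=30=11110 popcount=4 -> skip
r=31=11111 popcount=5 -> skip
r=32=100000 popcount=1 -> skip
r=33=100001 popcount=2 -> KEEP
r=34=100010 popcount=2 -> KEEP
r=35=100011 popcount=3 -> skip
r=36=100100 popcount=2 -> KEEP
r=37=100101 popcount=3 -> skip
r=38=100110 popcount=3 -> skip
r=39=100111 popcount=4 -> skip
r=40=101000 popcount=2 -> KEEP
r=41=101001 popcount=3 -> skip
r=42=101010 popcount=3 -> skip
r=43=101011 popcount=4 -> skip
r=44=101100 popcount=3 -> skip
r=45=101101 popcount=4 -> skip
r=46=101110 popcount=4 -> skip
r=47=101111 popcount=5 -> skip
r=48=110000 popcount=2 -> KEEP
r=49=110001 popcount=3 -> skip
r=50=110010 popcount=3 -> skip
r=51=110011 popcount=4 -> skip
r=52=110100 popcount=3 -> skip
r=53=110101 popcount=4 -> skip
r=54=110110 popcount=4 -> skip
r=55=110111 popcount=5 -> skip
r=56=111000 popcount=3 -> skip
r=57=111001 popcount=4 -> skip
r=58=111010 popcount=4 -> skip
r=59=111011 popcount=5 -> skip
r=60=111100 popcount=4 -> skip
r=61=111101 popcount=5 -> skip
r=62=111110 popcount=5 -> skip
r=63=111111 popcount=6 -> skip
r=64=1000000 popcount=1 -> skip
r=65=1000001 popcount=2 -> KEEP
r=66=1000010 popcount=2 -> KEEP
r=67=1000011 popcount=3 -> skip
r=68=1000100 popcount=2 -> KEEP
r=69=1000101 popcount=3 -> skip
Kept rows: 17 18 20 24 33 34 36 40 48 65 66 68

Answer: 17 18 20 24 33 34 36 40 48 65 66 68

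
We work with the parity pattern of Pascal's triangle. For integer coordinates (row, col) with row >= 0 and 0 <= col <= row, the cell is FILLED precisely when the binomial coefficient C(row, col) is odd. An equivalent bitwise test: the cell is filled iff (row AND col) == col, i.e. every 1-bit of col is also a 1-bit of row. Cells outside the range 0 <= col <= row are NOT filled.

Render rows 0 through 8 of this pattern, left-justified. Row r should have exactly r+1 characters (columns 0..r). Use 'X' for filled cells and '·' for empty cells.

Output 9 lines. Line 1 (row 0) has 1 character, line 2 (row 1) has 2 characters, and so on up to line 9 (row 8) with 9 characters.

r0=0: X
r1=1: XX
r2=10: X·X
r3=11: XXXX
r4=100: X···X
r5=101: XX··XX
r6=110: X·X·X·X
r7=111: XXXXXXXX
r8=1000: X·······X

Answer: X
XX
X·X
XXXX
X···X
XX··XX
X·X·X·X
XXXXXXXX
X·······X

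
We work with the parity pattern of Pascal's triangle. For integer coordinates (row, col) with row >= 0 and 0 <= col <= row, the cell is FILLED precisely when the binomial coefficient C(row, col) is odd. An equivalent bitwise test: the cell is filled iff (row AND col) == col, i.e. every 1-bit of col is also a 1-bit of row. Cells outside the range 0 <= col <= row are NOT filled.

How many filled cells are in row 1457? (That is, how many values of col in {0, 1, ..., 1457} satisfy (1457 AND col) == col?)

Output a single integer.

1457 in binary = 10110110001
popcount(1457) = number of 1-bits in 10110110001 = 6
A col c satisfies (1457 AND c) == c iff every set bit of c is also set in 1457; each of the 6 set bits of 1457 can independently be on or off in c.
count = 2^6 = 64

Answer: 64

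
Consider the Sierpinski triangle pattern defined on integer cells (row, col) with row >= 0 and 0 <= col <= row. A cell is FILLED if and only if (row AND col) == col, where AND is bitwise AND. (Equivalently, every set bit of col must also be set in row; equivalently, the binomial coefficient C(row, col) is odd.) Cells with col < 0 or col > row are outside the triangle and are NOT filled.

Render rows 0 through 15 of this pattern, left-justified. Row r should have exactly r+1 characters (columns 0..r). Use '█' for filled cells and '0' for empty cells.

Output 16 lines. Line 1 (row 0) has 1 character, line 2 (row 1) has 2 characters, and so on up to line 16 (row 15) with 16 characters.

Answer: █
██
█0█
████
█000█
██00██
█0█0█0█
████████
█0000000█
██000000██
█0█00000█0█
████0000████
█000█000█000█
██00██00██00██
█0█0█0█0█0█0█0█
████████████████

Derivation:
r0=0: █
r1=1: ██
r2=10: █0█
r3=11: ████
r4=100: █000█
r5=101: ██00██
r6=110: █0█0█0█
r7=111: ████████
r8=1000: █0000000█
r9=1001: ██000000██
r10=1010: █0█00000█0█
r11=1011: ████0000████
r12=1100: █000█000█000█
r13=1101: ██00██00██00██
r14=1110: █0█0█0█0█0█0█0█
r15=1111: ████████████████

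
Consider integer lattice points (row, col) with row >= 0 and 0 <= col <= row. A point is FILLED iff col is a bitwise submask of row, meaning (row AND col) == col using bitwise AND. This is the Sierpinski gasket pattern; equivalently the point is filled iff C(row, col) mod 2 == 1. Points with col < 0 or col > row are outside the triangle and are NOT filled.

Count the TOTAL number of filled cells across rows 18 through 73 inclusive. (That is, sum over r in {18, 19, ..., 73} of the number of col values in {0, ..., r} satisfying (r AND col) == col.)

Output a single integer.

r18=10010 pc2: +4 =4
r19=10011 pc3: +8 =12
r20=10100 pc2: +4 =16
r21=10101 pc3: +8 =24
r22=10110 pc3: +8 =32
r23=10111 pc4: +16 =48
r24=11000 pc2: +4 =52
r25=11001 pc3: +8 =60
r26=11010 pc3: +8 =68
r27=11011 pc4: +16 =84
r28=11100 pc3: +8 =92
r29=11101 pc4: +16 =108
r30=11110 pc4: +16 =124
r31=11111 pc5: +32 =156
r32=100000 pc1: +2 =158
r33=100001 pc2: +4 =162
r34=100010 pc2: +4 =166
r35=100011 pc3: +8 =174
r36=100100 pc2: +4 =178
r37=100101 pc3: +8 =186
r38=100110 pc3: +8 =194
r39=100111 pc4: +16 =210
r40=101000 pc2: +4 =214
r41=101001 pc3: +8 =222
r42=101010 pc3: +8 =230
r43=101011 pc4: +16 =246
r44=101100 pc3: +8 =254
r45=101101 pc4: +16 =270
r46=101110 pc4: +16 =286
r47=101111 pc5: +32 =318
r48=110000 pc2: +4 =322
r49=110001 pc3: +8 =330
r50=110010 pc3: +8 =338
r51=110011 pc4: +16 =354
r52=110100 pc3: +8 =362
r53=110101 pc4: +16 =378
r54=110110 pc4: +16 =394
r55=110111 pc5: +32 =426
r56=111000 pc3: +8 =434
r57=111001 pc4: +16 =450
r58=111010 pc4: +16 =466
r59=111011 pc5: +32 =498
r60=111100 pc4: +16 =514
r61=111101 pc5: +32 =546
r62=111110 pc5: +32 =578
r63=111111 pc6: +64 =642
r64=1000000 pc1: +2 =644
r65=1000001 pc2: +4 =648
r66=1000010 pc2: +4 =652
r67=1000011 pc3: +8 =660
r68=1000100 pc2: +4 =664
r69=1000101 pc3: +8 =672
r70=1000110 pc3: +8 =680
r71=1000111 pc4: +16 =696
r72=1001000 pc2: +4 =700
r73=1001001 pc3: +8 =708

Answer: 708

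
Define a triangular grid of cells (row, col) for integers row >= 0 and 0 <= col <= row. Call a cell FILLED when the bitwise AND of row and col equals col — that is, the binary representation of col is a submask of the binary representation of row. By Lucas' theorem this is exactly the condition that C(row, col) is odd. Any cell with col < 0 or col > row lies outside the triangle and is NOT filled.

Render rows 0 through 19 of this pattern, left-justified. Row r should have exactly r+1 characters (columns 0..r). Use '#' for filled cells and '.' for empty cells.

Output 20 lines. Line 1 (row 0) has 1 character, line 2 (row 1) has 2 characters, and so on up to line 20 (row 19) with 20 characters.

r0=0: #
r1=1: ##
r2=10: #.#
r3=11: ####
r4=100: #...#
r5=101: ##..##
r6=110: #.#.#.#
r7=111: ########
r8=1000: #.......#
r9=1001: ##......##
r10=1010: #.#.....#.#
r11=1011: ####....####
r12=1100: #...#...#...#
r13=1101: ##..##..##..##
r14=1110: #.#.#.#.#.#.#.#
r15=1111: ################
r16=10000: #...............#
r17=10001: ##..............##
r18=10010: #.#.............#.#
r19=10011: ####............####

Answer: #
##
#.#
####
#...#
##..##
#.#.#.#
########
#.......#
##......##
#.#.....#.#
####....####
#...#...#...#
##..##..##..##
#.#.#.#.#.#.#.#
################
#...............#
##..............##
#.#.............#.#
####............####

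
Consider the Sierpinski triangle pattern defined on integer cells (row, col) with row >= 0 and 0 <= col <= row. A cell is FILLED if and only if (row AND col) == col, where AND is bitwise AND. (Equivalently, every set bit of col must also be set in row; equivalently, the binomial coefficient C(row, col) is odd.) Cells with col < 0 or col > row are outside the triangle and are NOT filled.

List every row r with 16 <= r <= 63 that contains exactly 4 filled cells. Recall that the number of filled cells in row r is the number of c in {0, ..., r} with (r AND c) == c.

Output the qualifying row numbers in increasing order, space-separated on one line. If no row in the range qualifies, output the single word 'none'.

Answer: 17 18 20 24 33 34 36 40 48

Derivation:
Row r has 2^popcount(r) filled cells, so we need popcount(r) = log2(4) = 2.
Scan r = 16..63 and keep those with exactly 2 one-bits:
r=16=10000 popcount=1 -> skip
r=17=10001 popcount=2 -> KEEP
r=18=10010 popcount=2 -> KEEP
r=19=10011 popcount=3 -> skip
r=20=10100 popcount=2 -> KEEP
r=21=10101 popcount=3 -> skip
r=22=10110 popcount=3 -> skip
r=23=10111 popcount=4 -> skip
r=24=11000 popcount=2 -> KEEP
r=25=11001 popcount=3 -> skip
r=26=11010 popcount=3 -> skip
r=27=11011 popcount=4 -> skip
r=28=11100 popcount=3 -> skip
r=29=11101 popcount=4 -> skip
r=30=11110 popcount=4 -> skip
r=31=11111 popcount=5 -> skip
r=32=100000 popcount=1 -> skip
r=33=100001 popcount=2 -> KEEP
r=34=100010 popcount=2 -> KEEP
r=35=100011 popcount=3 -> skip
r=36=100100 popcount=2 -> KEEP
r=37=100101 popcount=3 -> skip
r=38=100110 popcount=3 -> skip
r=39=100111 popcount=4 -> skip
r=40=101000 popcount=2 -> KEEP
r=41=101001 popcount=3 -> skip
r=42=101010 popcount=3 -> skip
r=43=101011 popcount=4 -> skip
r=44=101100 popcount=3 -> skip
r=45=101101 popcount=4 -> skip
r=46=101110 popcount=4 -> skip
r=47=101111 popcount=5 -> skip
r=48=110000 popcount=2 -> KEEP
r=49=110001 popcount=3 -> skip
r=50=110010 popcount=3 -> skip
r=51=110011 popcount=4 -> skip
r=52=110100 popcount=3 -> skip
r=53=110101 popcount=4 -> skip
r=54=110110 popcount=4 -> skip
r=55=110111 popcount=5 -> skip
r=56=111000 popcount=3 -> skip
r=57=111001 popcount=4 -> skip
r=58=111010 popcount=4 -> skip
r=59=111011 popcount=5 -> skip
r=60=111100 popcount=4 -> skip
r=61=111101 popcount=5 -> skip
r=62=111110 popcount=5 -> skip
r=63=111111 popcount=6 -> skip
Kept rows: 17 18 20 24 33 34 36 40 48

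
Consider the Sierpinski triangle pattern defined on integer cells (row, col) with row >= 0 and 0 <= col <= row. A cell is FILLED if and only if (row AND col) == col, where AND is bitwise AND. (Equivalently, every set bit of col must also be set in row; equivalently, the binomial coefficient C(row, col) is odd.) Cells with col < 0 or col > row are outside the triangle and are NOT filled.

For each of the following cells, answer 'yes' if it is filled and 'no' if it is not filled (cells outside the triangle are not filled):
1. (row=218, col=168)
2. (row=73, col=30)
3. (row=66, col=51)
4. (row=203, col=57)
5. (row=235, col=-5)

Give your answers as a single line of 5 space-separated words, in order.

(218,168): row=0b11011010, col=0b10101000, row AND col = 0b10001000 = 136; 136 != 168 -> empty
(73,30): row=0b1001001, col=0b11110, row AND col = 0b1000 = 8; 8 != 30 -> empty
(66,51): row=0b1000010, col=0b110011, row AND col = 0b10 = 2; 2 != 51 -> empty
(203,57): row=0b11001011, col=0b111001, row AND col = 0b1001 = 9; 9 != 57 -> empty
(235,-5): col outside [0, 235] -> not filled

Answer: no no no no no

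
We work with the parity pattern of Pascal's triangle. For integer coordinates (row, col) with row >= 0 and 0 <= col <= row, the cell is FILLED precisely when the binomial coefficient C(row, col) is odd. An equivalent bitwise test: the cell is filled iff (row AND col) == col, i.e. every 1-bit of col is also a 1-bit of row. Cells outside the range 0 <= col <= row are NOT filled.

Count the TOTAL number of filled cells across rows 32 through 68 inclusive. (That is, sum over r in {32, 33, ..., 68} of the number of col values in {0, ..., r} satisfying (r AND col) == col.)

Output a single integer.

r32=100000 pc1: +2 =2
r33=100001 pc2: +4 =6
r34=100010 pc2: +4 =10
r35=100011 pc3: +8 =18
r36=100100 pc2: +4 =22
r37=100101 pc3: +8 =30
r38=100110 pc3: +8 =38
r39=100111 pc4: +16 =54
r40=101000 pc2: +4 =58
r41=101001 pc3: +8 =66
r42=101010 pc3: +8 =74
r43=101011 pc4: +16 =90
r44=101100 pc3: +8 =98
r45=101101 pc4: +16 =114
r46=101110 pc4: +16 =130
r47=101111 pc5: +32 =162
r48=110000 pc2: +4 =166
r49=110001 pc3: +8 =174
r50=110010 pc3: +8 =182
r51=110011 pc4: +16 =198
r52=110100 pc3: +8 =206
r53=110101 pc4: +16 =222
r54=110110 pc4: +16 =238
r55=110111 pc5: +32 =270
r56=111000 pc3: +8 =278
r57=111001 pc4: +16 =294
r58=111010 pc4: +16 =310
r59=111011 pc5: +32 =342
r60=111100 pc4: +16 =358
r61=111101 pc5: +32 =390
r62=111110 pc5: +32 =422
r63=111111 pc6: +64 =486
r64=1000000 pc1: +2 =488
r65=1000001 pc2: +4 =492
r66=1000010 pc2: +4 =496
r67=1000011 pc3: +8 =504
r68=1000100 pc2: +4 =508

Answer: 508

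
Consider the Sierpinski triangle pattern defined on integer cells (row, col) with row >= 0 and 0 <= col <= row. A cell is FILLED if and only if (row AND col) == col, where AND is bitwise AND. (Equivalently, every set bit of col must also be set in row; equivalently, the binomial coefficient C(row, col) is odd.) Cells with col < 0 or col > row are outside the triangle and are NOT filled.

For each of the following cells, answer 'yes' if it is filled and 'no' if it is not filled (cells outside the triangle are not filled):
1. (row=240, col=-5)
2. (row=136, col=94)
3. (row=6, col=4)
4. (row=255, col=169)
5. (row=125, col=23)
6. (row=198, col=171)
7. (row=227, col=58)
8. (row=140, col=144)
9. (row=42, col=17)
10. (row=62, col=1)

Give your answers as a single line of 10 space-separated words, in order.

Answer: no no yes yes no no no no no no

Derivation:
(240,-5): col outside [0, 240] -> not filled
(136,94): row=0b10001000, col=0b1011110, row AND col = 0b1000 = 8; 8 != 94 -> empty
(6,4): row=0b110, col=0b100, row AND col = 0b100 = 4; 4 == 4 -> filled
(255,169): row=0b11111111, col=0b10101001, row AND col = 0b10101001 = 169; 169 == 169 -> filled
(125,23): row=0b1111101, col=0b10111, row AND col = 0b10101 = 21; 21 != 23 -> empty
(198,171): row=0b11000110, col=0b10101011, row AND col = 0b10000010 = 130; 130 != 171 -> empty
(227,58): row=0b11100011, col=0b111010, row AND col = 0b100010 = 34; 34 != 58 -> empty
(140,144): col outside [0, 140] -> not filled
(42,17): row=0b101010, col=0b10001, row AND col = 0b0 = 0; 0 != 17 -> empty
(62,1): row=0b111110, col=0b1, row AND col = 0b0 = 0; 0 != 1 -> empty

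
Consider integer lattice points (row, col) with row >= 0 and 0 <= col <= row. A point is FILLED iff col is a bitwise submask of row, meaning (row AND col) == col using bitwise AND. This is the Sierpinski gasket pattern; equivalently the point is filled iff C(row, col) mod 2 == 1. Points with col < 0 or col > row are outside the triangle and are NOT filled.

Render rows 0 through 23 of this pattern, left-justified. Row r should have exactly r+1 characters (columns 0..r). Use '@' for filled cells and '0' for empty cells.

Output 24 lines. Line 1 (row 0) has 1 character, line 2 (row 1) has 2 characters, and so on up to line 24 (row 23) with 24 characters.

Answer: @
@@
@0@
@@@@
@000@
@@00@@
@0@0@0@
@@@@@@@@
@0000000@
@@000000@@
@0@00000@0@
@@@@0000@@@@
@000@000@000@
@@00@@00@@00@@
@0@0@0@0@0@0@0@
@@@@@@@@@@@@@@@@
@000000000000000@
@@00000000000000@@
@0@0000000000000@0@
@@@@000000000000@@@@
@000@00000000000@000@
@@00@@0000000000@@00@@
@0@0@0@000000000@0@0@0@
@@@@@@@@00000000@@@@@@@@

Derivation:
r0=0: @
r1=1: @@
r2=10: @0@
r3=11: @@@@
r4=100: @000@
r5=101: @@00@@
r6=110: @0@0@0@
r7=111: @@@@@@@@
r8=1000: @0000000@
r9=1001: @@000000@@
r10=1010: @0@00000@0@
r11=1011: @@@@0000@@@@
r12=1100: @000@000@000@
r13=1101: @@00@@00@@00@@
r14=1110: @0@0@0@0@0@0@0@
r15=1111: @@@@@@@@@@@@@@@@
r16=10000: @000000000000000@
r17=10001: @@00000000000000@@
r18=10010: @0@0000000000000@0@
r19=10011: @@@@000000000000@@@@
r20=10100: @000@00000000000@000@
r21=10101: @@00@@0000000000@@00@@
r22=10110: @0@0@0@000000000@0@0@0@
r23=10111: @@@@@@@@00000000@@@@@@@@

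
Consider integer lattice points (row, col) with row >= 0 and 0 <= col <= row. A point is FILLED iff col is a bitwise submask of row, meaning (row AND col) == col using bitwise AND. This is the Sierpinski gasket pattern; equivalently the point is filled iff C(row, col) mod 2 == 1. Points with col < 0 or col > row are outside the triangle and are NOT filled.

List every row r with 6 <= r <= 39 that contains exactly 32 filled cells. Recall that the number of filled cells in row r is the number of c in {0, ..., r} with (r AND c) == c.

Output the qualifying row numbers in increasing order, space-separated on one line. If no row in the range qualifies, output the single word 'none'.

Row r has 2^popcount(r) filled cells, so we need popcount(r) = log2(32) = 5.
Scan r = 6..39 and keep those with exactly 5 one-bits:
r=6=110 popcount=2 -> skip
r=7=111 popcount=3 -> skip
r=8=1000 popcount=1 -> skip
r=9=1001 popcount=2 -> skip
r=10=1010 popcount=2 -> skip
r=11=1011 popcount=3 -> skip
r=12=1100 popcount=2 -> skip
r=13=1101 popcount=3 -> skip
r=14=1110 popcount=3 -> skip
r=15=1111 popcount=4 -> skip
r=16=10000 popcount=1 -> skip
r=17=10001 popcount=2 -> skip
r=18=10010 popcount=2 -> skip
r=19=10011 popcount=3 -> skip
r=20=10100 popcount=2 -> skip
r=21=10101 popcount=3 -> skip
r=22=10110 popcount=3 -> skip
r=23=10111 popcount=4 -> skip
r=24=11000 popcount=2 -> skip
r=25=11001 popcount=3 -> skip
r=26=11010 popcount=3 -> skip
r=27=11011 popcount=4 -> skip
r=28=11100 popcount=3 -> skip
r=29=11101 popcount=4 -> skip
r=30=11110 popcount=4 -> skip
r=31=11111 popcount=5 -> KEEP
r=32=100000 popcount=1 -> skip
r=33=100001 popcount=2 -> skip
r=34=100010 popcount=2 -> skip
r=35=100011 popcount=3 -> skip
r=36=100100 popcount=2 -> skip
r=37=100101 popcount=3 -> skip
r=38=100110 popcount=3 -> skip
r=39=100111 popcount=4 -> skip
Kept rows: 31

Answer: 31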